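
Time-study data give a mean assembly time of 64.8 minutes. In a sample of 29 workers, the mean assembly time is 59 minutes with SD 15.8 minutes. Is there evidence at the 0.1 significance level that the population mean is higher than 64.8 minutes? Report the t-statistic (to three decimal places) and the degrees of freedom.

H0: μ = 64.8; H1: μ > 64.8 (one-sample t-test, right-tailed).
t = (x̄ − μ₀)/(s/√n) = (59 − 64.8)/(15.8/√29) = -1.977
df = n − 1 = 28
p-value = P(T ≥ -1.977) ≈ 0.9710
Since p ≈ 0.9710 > α = 0.1, fail to reject H0; the data do not provide sufficient evidence against H0.

t = -1.977, df = 28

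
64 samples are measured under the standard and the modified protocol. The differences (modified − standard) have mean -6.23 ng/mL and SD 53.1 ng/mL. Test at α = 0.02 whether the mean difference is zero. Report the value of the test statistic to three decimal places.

-0.939

H0: μ_d = 0; H1: μ_d ≠ 0 (paired t-test on the differences, two-sided).
t = d̄/(s_d/√n) = -6.23/(53.1/√64) = -0.939
df = n − 1 = 63
Two-sided p-value ≈ 0.352
Since p ≈ 0.352 > α = 0.02, fail to reject H0; the data do not provide sufficient evidence against H0.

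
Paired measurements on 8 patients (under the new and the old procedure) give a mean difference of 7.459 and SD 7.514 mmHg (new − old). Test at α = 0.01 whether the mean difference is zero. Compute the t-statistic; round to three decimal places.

2.808

H0: μ_d = 0; H1: μ_d ≠ 0 (paired t-test on the differences, two-sided).
t = d̄/(s_d/√n) = 7.459/(7.514/√8) = 2.808
df = n − 1 = 7
Two-sided p-value ≈ 0.026
Since p ≈ 0.026 > α = 0.01, fail to reject H0; the evidence is not statistically significant.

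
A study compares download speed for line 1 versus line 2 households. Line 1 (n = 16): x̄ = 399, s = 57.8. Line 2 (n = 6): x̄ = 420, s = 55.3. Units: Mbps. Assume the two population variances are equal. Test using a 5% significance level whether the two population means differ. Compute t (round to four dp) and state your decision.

Let group 1 = line 1, group 2 = line 2. H0: μ_1 = μ_2; H1: μ_1 ≠ μ_2 (two-sample pooled-variance t-test, two-sided).
s_p² = [(16−1)·57.8² + (6−1)·55.3²]/(16+6−2) = 3270.15
t = (399 − 420)/√[3270.15·(1/16 + 1/6)] = -0.7671
df = n₁ + n₂ − 2 = 20
Two-sided p-value ≈ 0.4520
Since p ≈ 0.4520 > α = 0.05, fail to reject H0; the evidence is not statistically significant.

t = -0.7671; fail to reject H0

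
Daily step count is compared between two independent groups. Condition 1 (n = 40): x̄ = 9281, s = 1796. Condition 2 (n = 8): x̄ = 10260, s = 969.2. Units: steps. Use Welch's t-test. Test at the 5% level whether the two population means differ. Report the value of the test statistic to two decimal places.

Let group 1 = condition 1, group 2 = condition 2. H0: μ_1 = μ_2; H1: μ_1 ≠ μ_2 (Welch's two-sample t-test, two-sided).
t = (x̄_1 − x̄_2)/√(s_1²/n_1 + s_2²/n_2) = (9281 − 10260)/√(1796²/40 + 969.2²/8) = -2.20
Welch–Satterthwaite df ≈ 18.36
Two-sided p-value ≈ 0.0409
Since p ≈ 0.0409 < α = 0.05, reject H0; the evidence is statistically significant.

-2.20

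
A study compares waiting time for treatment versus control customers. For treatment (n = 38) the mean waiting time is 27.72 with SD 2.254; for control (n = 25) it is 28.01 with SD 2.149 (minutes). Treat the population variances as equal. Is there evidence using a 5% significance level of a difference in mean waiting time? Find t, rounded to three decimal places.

Let group 1 = treatment, group 2 = control. H0: μ_1 = μ_2; H1: μ_1 ≠ μ_2 (two-sample pooled-variance t-test, two-sided).
s_p² = [(38−1)·2.254² + (25−1)·2.149²]/(38+25−2) = 4.89862
t = (27.72 − 28.01)/√[4.89862·(1/38 + 1/25)] = -0.509
df = n₁ + n₂ − 2 = 61
Two-sided p-value ≈ 0.6127
Since p ≈ 0.6127 > α = 0.05, fail to reject H0; the data do not provide sufficient evidence against H0.

-0.509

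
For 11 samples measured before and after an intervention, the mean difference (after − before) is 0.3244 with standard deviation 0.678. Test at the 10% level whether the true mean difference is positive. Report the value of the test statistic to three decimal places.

1.587

H0: μ_d = 0; H1: μ_d > 0 (paired t-test on the differences, right-tailed).
t = d̄/(s_d/√n) = 0.3244/(0.678/√11) = 1.587
df = n − 1 = 10
p-value = P(T ≥ 1.587) ≈ 0.072
Since p ≈ 0.072 < α = 0.1, reject H0; the data support H1.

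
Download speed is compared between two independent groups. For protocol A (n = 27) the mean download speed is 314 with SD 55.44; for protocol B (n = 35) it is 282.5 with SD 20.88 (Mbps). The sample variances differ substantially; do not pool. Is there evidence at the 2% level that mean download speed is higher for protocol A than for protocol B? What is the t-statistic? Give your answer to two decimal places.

Let group 1 = protocol A, group 2 = protocol B. H0: μ_1 = μ_2; H1: μ_1 > μ_2 (Welch's two-sample t-test, right-tailed).
t = (x̄_1 − x̄_2)/√(s_1²/n_1 + s_2²/n_2) = (314 − 282.5)/√(55.44²/27 + 20.88²/35) = 2.80
Welch–Satterthwaite df ≈ 31.71
p-value = P(T ≥ 2.80) ≈ 0.004
Since p ≈ 0.004 < α = 0.02, reject H0; the evidence is statistically significant.

2.80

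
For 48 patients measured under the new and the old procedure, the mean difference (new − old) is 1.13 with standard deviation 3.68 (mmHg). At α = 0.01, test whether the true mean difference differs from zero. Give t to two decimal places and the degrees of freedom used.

H0: μ_d = 0; H1: μ_d ≠ 0 (paired t-test on the differences, two-sided).
t = d̄/(s_d/√n) = 1.13/(3.68/√48) = 2.13
df = n − 1 = 47
Two-sided p-value ≈ 0.0387
Since p ≈ 0.0387 > α = 0.01, fail to reject H0; the data do not provide sufficient evidence against H0.

t = 2.13, df = 47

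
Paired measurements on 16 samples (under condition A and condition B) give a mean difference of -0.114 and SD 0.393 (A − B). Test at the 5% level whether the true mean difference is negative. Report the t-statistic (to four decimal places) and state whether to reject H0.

H0: μ_d = 0; H1: μ_d < 0 (paired t-test on the differences, left-tailed).
t = d̄/(s_d/√n) = -0.114/(0.393/√16) = -1.1603
df = n − 1 = 15
p-value = P(T ≤ -1.1603) ≈ 0.1320
Since p ≈ 0.1320 > α = 0.05, fail to reject H0; the data do not provide sufficient evidence against H0.

t = -1.1603; fail to reject H0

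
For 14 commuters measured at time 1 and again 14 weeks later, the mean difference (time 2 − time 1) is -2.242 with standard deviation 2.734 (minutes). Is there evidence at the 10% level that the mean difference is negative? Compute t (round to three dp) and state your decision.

H0: μ_d = 0; H1: μ_d < 0 (paired t-test on the differences, left-tailed).
t = d̄/(s_d/√n) = -2.242/(2.734/√14) = -3.068
df = n − 1 = 13
p-value = P(T ≤ -3.068) ≈ 0.0045
Since p ≈ 0.0045 < α = 0.1, reject H0; the evidence is statistically significant.

t = -3.068; reject H0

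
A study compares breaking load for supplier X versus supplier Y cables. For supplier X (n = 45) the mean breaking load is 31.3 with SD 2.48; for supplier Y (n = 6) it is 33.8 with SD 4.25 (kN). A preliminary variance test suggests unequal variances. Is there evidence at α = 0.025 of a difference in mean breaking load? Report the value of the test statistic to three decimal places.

Let group 1 = supplier X, group 2 = supplier Y. H0: μ_1 = μ_2; H1: μ_1 ≠ μ_2 (Welch's two-sample t-test, two-sided).
t = (x̄_1 − x̄_2)/√(s_1²/n_1 + s_2²/n_2) = (31.3 − 33.8)/√(2.48²/45 + 4.25²/6) = -1.409
Welch–Satterthwaite df ≈ 5.46
Two-sided p-value ≈ 0.2131
Since p ≈ 0.2131 > α = 0.025, fail to reject H0; the data do not provide sufficient evidence against H0.

-1.409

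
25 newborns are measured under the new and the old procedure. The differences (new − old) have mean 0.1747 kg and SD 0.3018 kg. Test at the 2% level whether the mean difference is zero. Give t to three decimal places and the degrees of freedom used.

H0: μ_d = 0; H1: μ_d ≠ 0 (paired t-test on the differences, two-sided).
t = d̄/(s_d/√n) = 0.1747/(0.3018/√25) = 2.894
df = n − 1 = 24
Two-sided p-value ≈ 0.008
Since p ≈ 0.008 < α = 0.02, reject H0; the data support H1.

t = 2.894, df = 24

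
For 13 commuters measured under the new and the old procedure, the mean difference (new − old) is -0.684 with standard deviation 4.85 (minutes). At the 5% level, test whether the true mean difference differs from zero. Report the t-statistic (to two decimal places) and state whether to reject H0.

H0: μ_d = 0; H1: μ_d ≠ 0 (paired t-test on the differences, two-sided).
t = d̄/(s_d/√n) = -0.684/(4.85/√13) = -0.51
df = n − 1 = 12
Two-sided p-value ≈ 0.6203
Since p ≈ 0.6203 > α = 0.05, fail to reject H0; the evidence is not statistically significant.

t = -0.51; fail to reject H0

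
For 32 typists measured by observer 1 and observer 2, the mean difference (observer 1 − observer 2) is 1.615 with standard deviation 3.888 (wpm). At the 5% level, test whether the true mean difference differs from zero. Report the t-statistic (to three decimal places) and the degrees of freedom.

t = 2.350, df = 31

H0: μ_d = 0; H1: μ_d ≠ 0 (paired t-test on the differences, two-sided).
t = d̄/(s_d/√n) = 1.615/(3.888/√32) = 2.350
df = n − 1 = 31
Two-sided p-value ≈ 0.0253
Since p ≈ 0.0253 < α = 0.05, reject H0; the evidence is statistically significant.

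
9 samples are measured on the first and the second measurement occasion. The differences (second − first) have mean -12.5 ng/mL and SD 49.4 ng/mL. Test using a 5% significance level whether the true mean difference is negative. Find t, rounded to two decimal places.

-0.76

H0: μ_d = 0; H1: μ_d < 0 (paired t-test on the differences, left-tailed).
t = d̄/(s_d/√n) = -12.5/(49.4/√9) = -0.76
df = n − 1 = 8
p-value = P(T ≤ -0.76) ≈ 0.2348
Since p ≈ 0.2348 > α = 0.05, fail to reject H0; the evidence is not statistically significant.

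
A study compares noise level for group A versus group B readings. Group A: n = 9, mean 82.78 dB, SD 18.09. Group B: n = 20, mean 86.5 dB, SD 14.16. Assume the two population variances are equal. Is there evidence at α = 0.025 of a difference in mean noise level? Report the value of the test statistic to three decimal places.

-0.601

Let group 1 = group A, group 2 = group B. H0: μ_1 = μ_2; H1: μ_1 ≠ μ_2 (two-sample pooled-variance t-test, two-sided).
s_p² = [(9−1)·18.09² + (20−1)·14.16²]/(9+20−2) = 238.059
t = (82.78 − 86.5)/√[238.059·(1/9 + 1/20)] = -0.601
df = n₁ + n₂ − 2 = 27
Two-sided p-value ≈ 0.5531
Since p ≈ 0.5531 > α = 0.025, fail to reject H0; the data do not provide sufficient evidence against H0.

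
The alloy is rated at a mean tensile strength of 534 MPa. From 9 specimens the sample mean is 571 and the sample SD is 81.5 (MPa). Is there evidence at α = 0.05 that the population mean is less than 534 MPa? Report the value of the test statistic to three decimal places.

H0: μ = 534; H1: μ < 534 (one-sample t-test, left-tailed).
t = (x̄ − μ₀)/(s/√n) = (571 − 534)/(81.5/√9) = 1.362
df = n − 1 = 8
p-value = P(T ≤ 1.362) ≈ 0.8948
Since p ≈ 0.8948 > α = 0.05, fail to reject H0; the evidence is not statistically significant.

1.362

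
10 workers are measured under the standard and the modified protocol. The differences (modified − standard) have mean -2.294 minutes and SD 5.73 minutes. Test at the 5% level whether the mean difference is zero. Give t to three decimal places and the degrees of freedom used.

H0: μ_d = 0; H1: μ_d ≠ 0 (paired t-test on the differences, two-sided).
t = d̄/(s_d/√n) = -2.294/(5.73/√10) = -1.266
df = n − 1 = 9
Two-sided p-value ≈ 0.237
Since p ≈ 0.237 > α = 0.05, fail to reject H0; the data do not provide sufficient evidence against H0.

t = -1.266, df = 9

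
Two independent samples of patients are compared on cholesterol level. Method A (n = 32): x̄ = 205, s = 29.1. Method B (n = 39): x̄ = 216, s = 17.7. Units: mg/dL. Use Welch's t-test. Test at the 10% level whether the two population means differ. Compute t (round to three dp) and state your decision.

t = -1.873; reject H0

Let group 1 = method A, group 2 = method B. H0: μ_1 = μ_2; H1: μ_1 ≠ μ_2 (Welch's two-sample t-test, two-sided).
t = (x̄_1 − x̄_2)/√(s_1²/n_1 + s_2²/n_2) = (205 − 216)/√(29.1²/32 + 17.7²/39) = -1.873
Welch–Satterthwaite df ≈ 48.99
Two-sided p-value ≈ 0.0671
Since p ≈ 0.0671 < α = 0.1, reject H0; the evidence is statistically significant.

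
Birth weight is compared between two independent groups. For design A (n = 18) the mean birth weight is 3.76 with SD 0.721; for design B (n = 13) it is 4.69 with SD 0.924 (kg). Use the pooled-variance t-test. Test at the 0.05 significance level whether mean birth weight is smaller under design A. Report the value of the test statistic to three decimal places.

Let group 1 = design A, group 2 = design B. H0: μ_1 = μ_2; H1: μ_1 < μ_2 (two-sample pooled-variance t-test, left-tailed).
s_p² = [(18−1)·0.721² + (13−1)·0.924²]/(18+13−2) = 0.658021
t = (3.76 − 4.69)/√[0.658021·(1/18 + 1/13)] = -3.150
df = n₁ + n₂ − 2 = 29
p-value = P(T ≤ -3.150) ≈ 0.002
Since p ≈ 0.002 < α = 0.05, reject H0; the data support H1.

-3.150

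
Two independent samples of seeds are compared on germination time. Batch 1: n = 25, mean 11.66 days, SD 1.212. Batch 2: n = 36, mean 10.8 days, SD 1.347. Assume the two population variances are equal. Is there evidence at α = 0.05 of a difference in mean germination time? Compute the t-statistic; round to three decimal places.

Let group 1 = batch 1, group 2 = batch 2. H0: μ_1 = μ_2; H1: μ_1 ≠ μ_2 (two-sample pooled-variance t-test, two-sided).
s_p² = [(25−1)·1.212² + (36−1)·1.347²]/(25+36−2) = 1.67388
t = (11.66 − 10.8)/√[1.67388·(1/25 + 1/36)] = 2.553
df = n₁ + n₂ − 2 = 59
Two-sided p-value ≈ 0.013
Since p ≈ 0.013 < α = 0.05, reject H0; the data support H1.

2.553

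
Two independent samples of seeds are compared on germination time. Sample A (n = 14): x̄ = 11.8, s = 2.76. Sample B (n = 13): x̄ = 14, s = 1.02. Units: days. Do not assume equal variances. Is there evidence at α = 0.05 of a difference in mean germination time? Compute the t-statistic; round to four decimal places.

Let group 1 = sample A, group 2 = sample B. H0: μ_1 = μ_2; H1: μ_1 ≠ μ_2 (Welch's two-sample t-test, two-sided).
t = (x̄_1 − x̄_2)/√(s_1²/n_1 + s_2²/n_2) = (11.8 − 14)/√(2.76²/14 + 1.02²/13) = -2.7847
Welch–Satterthwaite df ≈ 16.71
Two-sided p-value ≈ 0.0129
Since p ≈ 0.0129 < α = 0.05, reject H0; the data support H1.

-2.7847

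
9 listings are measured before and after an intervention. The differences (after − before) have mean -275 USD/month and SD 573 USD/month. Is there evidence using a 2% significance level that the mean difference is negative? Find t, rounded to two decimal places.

H0: μ_d = 0; H1: μ_d < 0 (paired t-test on the differences, left-tailed).
t = d̄/(s_d/√n) = -275/(573/√9) = -1.44
df = n − 1 = 8
p-value = P(T ≤ -1.44) ≈ 0.0939
Since p ≈ 0.0939 > α = 0.02, fail to reject H0; the data do not provide sufficient evidence against H0.

-1.44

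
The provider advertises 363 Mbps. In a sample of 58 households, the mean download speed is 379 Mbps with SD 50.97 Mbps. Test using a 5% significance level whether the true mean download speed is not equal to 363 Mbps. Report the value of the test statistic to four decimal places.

H0: μ = 363; H1: μ ≠ 363 (one-sample t-test, two-sided).
t = (x̄ − μ₀)/(s/√n) = (379 − 363)/(50.97/√58) = 2.3907
df = n − 1 = 57
Two-sided p-value ≈ 0.0201
Since p ≈ 0.0201 < α = 0.05, reject H0; the evidence is statistically significant.

2.3907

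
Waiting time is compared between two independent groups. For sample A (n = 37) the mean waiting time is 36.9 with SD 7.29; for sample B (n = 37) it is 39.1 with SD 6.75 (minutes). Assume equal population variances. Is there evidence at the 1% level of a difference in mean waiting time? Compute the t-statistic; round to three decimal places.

Let group 1 = sample A, group 2 = sample B. H0: μ_1 = μ_2; H1: μ_1 ≠ μ_2 (two-sample pooled-variance t-test, two-sided).
s_p² = [(37−1)·7.29² + (37−1)·6.75²]/(37+37−2) = 49.3533
t = (36.9 − 39.1)/√[49.3533·(1/37 + 1/37)] = -1.347
df = n₁ + n₂ − 2 = 72
Two-sided p-value ≈ 0.182
Since p ≈ 0.182 > α = 0.01, fail to reject H0; the data do not provide sufficient evidence against H0.

-1.347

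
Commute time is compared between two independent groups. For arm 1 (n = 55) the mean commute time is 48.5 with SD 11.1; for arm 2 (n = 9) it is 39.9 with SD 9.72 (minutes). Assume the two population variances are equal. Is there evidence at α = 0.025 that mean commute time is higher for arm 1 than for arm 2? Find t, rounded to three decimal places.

Let group 1 = arm 1, group 2 = arm 2. H0: μ_1 = μ_2; H1: μ_1 > μ_2 (two-sample pooled-variance t-test, right-tailed).
s_p² = [(55−1)·11.1² + (9−1)·9.72²]/(55+9−2) = 119.503
t = (48.5 − 39.9)/√[119.503·(1/55 + 1/9)] = 2.188
df = n₁ + n₂ − 2 = 62
p-value = P(T ≥ 2.188) ≈ 0.016
Since p ≈ 0.016 < α = 0.025, reject H0; the evidence is statistically significant.

2.188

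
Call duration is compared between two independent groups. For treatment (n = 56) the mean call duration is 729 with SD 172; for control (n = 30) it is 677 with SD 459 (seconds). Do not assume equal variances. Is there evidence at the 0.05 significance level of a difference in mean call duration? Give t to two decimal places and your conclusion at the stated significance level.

t = 0.60; fail to reject H0

Let group 1 = treatment, group 2 = control. H0: μ_1 = μ_2; H1: μ_1 ≠ μ_2 (Welch's two-sample t-test, two-sided).
t = (x̄_1 − x̄_2)/√(s_1²/n_1 + s_2²/n_2) = (729 − 677)/√(172²/56 + 459²/30) = 0.60
Welch–Satterthwaite df ≈ 33.43
Two-sided p-value ≈ 0.554
Since p ≈ 0.554 > α = 0.05, fail to reject H0; the evidence is not statistically significant.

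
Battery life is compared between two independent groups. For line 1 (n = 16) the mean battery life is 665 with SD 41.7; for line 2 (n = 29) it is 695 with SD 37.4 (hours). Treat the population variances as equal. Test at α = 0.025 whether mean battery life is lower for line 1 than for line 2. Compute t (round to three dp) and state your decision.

Let group 1 = line 1, group 2 = line 2. H0: μ_1 = μ_2; H1: μ_1 < μ_2 (two-sample pooled-variance t-test, left-tailed).
s_p² = [(16−1)·41.7² + (29−1)·37.4²]/(16+29−2) = 1517.41
t = (665 − 695)/√[1517.41·(1/16 + 1/29)] = -2.473
df = n₁ + n₂ − 2 = 43
p-value = P(T ≤ -2.473) ≈ 0.009
Since p ≈ 0.009 < α = 0.025, reject H0; the evidence is statistically significant.

t = -2.473; reject H0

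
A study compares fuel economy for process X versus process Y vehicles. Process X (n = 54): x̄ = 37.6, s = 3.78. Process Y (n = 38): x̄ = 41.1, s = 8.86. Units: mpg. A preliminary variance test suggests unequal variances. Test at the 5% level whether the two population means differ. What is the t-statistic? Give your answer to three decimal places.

-2.293

Let group 1 = process X, group 2 = process Y. H0: μ_1 = μ_2; H1: μ_1 ≠ μ_2 (Welch's two-sample t-test, two-sided).
t = (x̄_1 − x̄_2)/√(s_1²/n_1 + s_2²/n_2) = (37.6 − 41.1)/√(3.78²/54 + 8.86²/38) = -2.293
Welch–Satterthwaite df ≈ 46.55
Two-sided p-value ≈ 0.026
Since p ≈ 0.026 < α = 0.05, reject H0; the evidence is statistically significant.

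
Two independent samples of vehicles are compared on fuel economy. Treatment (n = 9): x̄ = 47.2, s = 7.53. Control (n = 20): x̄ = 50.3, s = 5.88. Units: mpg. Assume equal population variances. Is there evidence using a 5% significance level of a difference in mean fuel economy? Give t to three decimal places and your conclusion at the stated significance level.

Let group 1 = treatment, group 2 = control. H0: μ_1 = μ_2; H1: μ_1 ≠ μ_2 (two-sample pooled-variance t-test, two-sided).
s_p² = [(9−1)·7.53² + (20−1)·5.88²]/(9+20−2) = 41.1304
t = (47.2 − 50.3)/√[41.1304·(1/9 + 1/20)] = -1.204
df = n₁ + n₂ − 2 = 27
Two-sided p-value ≈ 0.239
Since p ≈ 0.239 > α = 0.05, fail to reject H0; the evidence is not statistically significant.

t = -1.204; fail to reject H0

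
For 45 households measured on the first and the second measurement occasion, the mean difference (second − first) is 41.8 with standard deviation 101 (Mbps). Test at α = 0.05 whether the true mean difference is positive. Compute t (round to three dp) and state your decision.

H0: μ_d = 0; H1: μ_d > 0 (paired t-test on the differences, right-tailed).
t = d̄/(s_d/√n) = 41.8/(101/√45) = 2.776
df = n − 1 = 44
p-value = P(T ≥ 2.776) ≈ 0.0040
Since p ≈ 0.0040 < α = 0.05, reject H0; the evidence is statistically significant.

t = 2.776; reject H0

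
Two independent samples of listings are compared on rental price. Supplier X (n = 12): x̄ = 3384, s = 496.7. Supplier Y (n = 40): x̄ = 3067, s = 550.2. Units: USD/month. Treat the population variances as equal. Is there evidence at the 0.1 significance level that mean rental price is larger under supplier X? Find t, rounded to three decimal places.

Let group 1 = supplier X, group 2 = supplier Y. H0: μ_1 = μ_2; H1: μ_1 > μ_2 (two-sample pooled-variance t-test, right-tailed).
s_p² = [(12−1)·496.7² + (40−1)·550.2²]/(12+40−2) = 290398
t = (3384 − 3067)/√[290398·(1/12 + 1/40)] = 1.787
df = n₁ + n₂ − 2 = 50
p-value = P(T ≥ 1.787) ≈ 0.040
Since p ≈ 0.040 < α = 0.1, reject H0; the evidence is statistically significant.

1.787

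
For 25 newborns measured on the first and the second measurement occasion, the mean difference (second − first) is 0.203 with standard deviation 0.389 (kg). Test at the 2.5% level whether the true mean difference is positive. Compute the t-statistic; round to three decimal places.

2.609

H0: μ_d = 0; H1: μ_d > 0 (paired t-test on the differences, right-tailed).
t = d̄/(s_d/√n) = 0.203/(0.389/√25) = 2.609
df = n − 1 = 24
p-value = P(T ≥ 2.609) ≈ 0.008
Since p ≈ 0.008 < α = 0.025, reject H0; the evidence is statistically significant.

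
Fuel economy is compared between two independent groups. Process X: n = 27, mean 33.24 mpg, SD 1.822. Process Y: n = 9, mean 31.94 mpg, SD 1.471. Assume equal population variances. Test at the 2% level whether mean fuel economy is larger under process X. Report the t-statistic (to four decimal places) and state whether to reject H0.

t = 1.9347; fail to reject H0

Let group 1 = process X, group 2 = process Y. H0: μ_1 = μ_2; H1: μ_1 > μ_2 (two-sample pooled-variance t-test, right-tailed).
s_p² = [(27−1)·1.822² + (9−1)·1.471²]/(27+9−2) = 3.04772
t = (33.24 − 31.94)/√[3.04772·(1/27 + 1/9)] = 1.9347
df = n₁ + n₂ − 2 = 34
p-value = P(T ≥ 1.9347) ≈ 0.031
Since p ≈ 0.031 > α = 0.02, fail to reject H0; the data do not provide sufficient evidence against H0.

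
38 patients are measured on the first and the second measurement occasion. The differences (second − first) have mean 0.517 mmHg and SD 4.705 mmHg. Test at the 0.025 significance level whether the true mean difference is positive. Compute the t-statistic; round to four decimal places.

H0: μ_d = 0; H1: μ_d > 0 (paired t-test on the differences, right-tailed).
t = d̄/(s_d/√n) = 0.517/(4.705/√38) = 0.6774
df = n − 1 = 37
p-value = P(T ≥ 0.6774) ≈ 0.2512
Since p ≈ 0.2512 > α = 0.025, fail to reject H0; the data do not provide sufficient evidence against H0.

0.6774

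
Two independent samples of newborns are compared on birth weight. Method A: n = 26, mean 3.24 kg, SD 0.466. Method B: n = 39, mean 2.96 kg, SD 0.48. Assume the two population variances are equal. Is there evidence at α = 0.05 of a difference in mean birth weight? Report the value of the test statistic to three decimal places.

2.331

Let group 1 = method A, group 2 = method B. H0: μ_1 = μ_2; H1: μ_1 ≠ μ_2 (two-sample pooled-variance t-test, two-sided).
s_p² = [(26−1)·0.466² + (39−1)·0.48²]/(26+39−2) = 0.225144
t = (3.24 − 2.96)/√[0.225144·(1/26 + 1/39)] = 2.331
df = n₁ + n₂ − 2 = 63
Two-sided p-value ≈ 0.023
Since p ≈ 0.023 < α = 0.05, reject H0; the evidence is statistically significant.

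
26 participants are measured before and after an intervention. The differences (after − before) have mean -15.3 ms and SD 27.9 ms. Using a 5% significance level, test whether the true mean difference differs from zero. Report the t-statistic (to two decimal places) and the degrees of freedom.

H0: μ_d = 0; H1: μ_d ≠ 0 (paired t-test on the differences, two-sided).
t = d̄/(s_d/√n) = -15.3/(27.9/√26) = -2.80
df = n − 1 = 25
Two-sided p-value ≈ 0.0098
Since p ≈ 0.0098 < α = 0.05, reject H0; the evidence is statistically significant.

t = -2.80, df = 25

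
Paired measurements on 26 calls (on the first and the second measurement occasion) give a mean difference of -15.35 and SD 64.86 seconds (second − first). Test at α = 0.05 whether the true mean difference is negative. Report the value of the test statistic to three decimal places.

H0: μ_d = 0; H1: μ_d < 0 (paired t-test on the differences, left-tailed).
t = d̄/(s_d/√n) = -15.35/(64.86/√26) = -1.207
df = n − 1 = 25
p-value = P(T ≤ -1.207) ≈ 0.1194
Since p ≈ 0.1194 > α = 0.05, fail to reject H0; the evidence is not statistically significant.

-1.207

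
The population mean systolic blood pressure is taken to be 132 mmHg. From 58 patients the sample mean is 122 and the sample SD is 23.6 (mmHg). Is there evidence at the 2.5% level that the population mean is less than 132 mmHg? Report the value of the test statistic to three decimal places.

-3.227

H0: μ = 132; H1: μ < 132 (one-sample t-test, left-tailed).
t = (x̄ − μ₀)/(s/√n) = (122 − 132)/(23.6/√58) = -3.227
df = n − 1 = 57
p-value = P(T ≤ -3.227) ≈ 0.0010
Since p ≈ 0.0010 < α = 0.025, reject H0; the evidence is statistically significant.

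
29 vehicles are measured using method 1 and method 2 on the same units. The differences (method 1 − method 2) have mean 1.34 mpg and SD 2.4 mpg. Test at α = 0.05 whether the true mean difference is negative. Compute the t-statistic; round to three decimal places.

H0: μ_d = 0; H1: μ_d < 0 (paired t-test on the differences, left-tailed).
t = d̄/(s_d/√n) = 1.34/(2.4/√29) = 3.007
df = n − 1 = 28
p-value = P(T ≤ 3.007) ≈ 0.9972
Since p ≈ 0.9972 > α = 0.05, fail to reject H0; the data do not provide sufficient evidence against H0.

3.007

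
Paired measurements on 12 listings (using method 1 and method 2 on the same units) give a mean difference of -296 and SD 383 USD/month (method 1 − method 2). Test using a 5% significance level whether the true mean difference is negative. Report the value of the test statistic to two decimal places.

-2.68

H0: μ_d = 0; H1: μ_d < 0 (paired t-test on the differences, left-tailed).
t = d̄/(s_d/√n) = -296/(383/√12) = -2.68
df = n − 1 = 11
p-value = P(T ≤ -2.68) ≈ 0.011
Since p ≈ 0.011 < α = 0.05, reject H0; the data support H1.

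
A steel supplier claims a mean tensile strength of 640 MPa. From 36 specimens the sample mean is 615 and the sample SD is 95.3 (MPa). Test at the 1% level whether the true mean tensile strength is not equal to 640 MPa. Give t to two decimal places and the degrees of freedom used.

t = -1.57, df = 35

H0: μ = 640; H1: μ ≠ 640 (one-sample t-test, two-sided).
t = (x̄ − μ₀)/(s/√n) = (615 − 640)/(95.3/√36) = -1.57
df = n − 1 = 35
Two-sided p-value ≈ 0.124
Since p ≈ 0.124 > α = 0.01, fail to reject H0; the evidence is not statistically significant.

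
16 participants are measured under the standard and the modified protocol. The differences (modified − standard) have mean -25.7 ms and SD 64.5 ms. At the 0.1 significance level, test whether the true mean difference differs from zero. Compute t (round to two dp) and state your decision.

H0: μ_d = 0; H1: μ_d ≠ 0 (paired t-test on the differences, two-sided).
t = d̄/(s_d/√n) = -25.7/(64.5/√16) = -1.59
df = n − 1 = 15
Two-sided p-value ≈ 0.1318
Since p ≈ 0.1318 > α = 0.1, fail to reject H0; the data do not provide sufficient evidence against H0.

t = -1.59; fail to reject H0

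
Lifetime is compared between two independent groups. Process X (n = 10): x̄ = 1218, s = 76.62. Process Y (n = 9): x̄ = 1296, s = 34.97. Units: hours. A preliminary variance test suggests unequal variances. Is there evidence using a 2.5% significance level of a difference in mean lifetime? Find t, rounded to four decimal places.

-2.9010

Let group 1 = process X, group 2 = process Y. H0: μ_1 = μ_2; H1: μ_1 ≠ μ_2 (Welch's two-sample t-test, two-sided).
t = (x̄_1 − x̄_2)/√(s_1²/n_1 + s_2²/n_2) = (1218 − 1296)/√(76.62²/10 + 34.97²/9) = -2.9010
Welch–Satterthwaite df ≈ 12.87
Two-sided p-value ≈ 0.0125
Since p ≈ 0.0125 < α = 0.025, reject H0; the data support H1.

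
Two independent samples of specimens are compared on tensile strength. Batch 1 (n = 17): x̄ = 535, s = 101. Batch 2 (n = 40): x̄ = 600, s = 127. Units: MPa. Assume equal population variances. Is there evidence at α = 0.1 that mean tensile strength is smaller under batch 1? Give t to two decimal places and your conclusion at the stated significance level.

t = -1.87; reject H0

Let group 1 = batch 1, group 2 = batch 2. H0: μ_1 = μ_2; H1: μ_1 < μ_2 (two-sample pooled-variance t-test, left-tailed).
s_p² = [(17−1)·101² + (40−1)·127²]/(17+40−2) = 14404.5
t = (535 − 600)/√[14404.5·(1/17 + 1/40)] = -1.87
df = n₁ + n₂ − 2 = 55
p-value = P(T ≤ -1.87) ≈ 0.033
Since p ≈ 0.033 < α = 0.1, reject H0; the evidence is statistically significant.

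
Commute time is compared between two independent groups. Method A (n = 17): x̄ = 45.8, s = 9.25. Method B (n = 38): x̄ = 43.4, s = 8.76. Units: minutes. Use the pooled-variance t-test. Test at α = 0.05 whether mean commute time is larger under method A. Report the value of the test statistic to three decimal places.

Let group 1 = method A, group 2 = method B. H0: μ_1 = μ_2; H1: μ_1 > μ_2 (two-sample pooled-variance t-test, right-tailed).
s_p² = [(17−1)·9.25² + (38−1)·8.76²]/(17+38−2) = 79.4017
t = (45.8 − 43.4)/√[79.4017·(1/17 + 1/38)] = 0.923
df = n₁ + n₂ − 2 = 53
p-value = P(T ≥ 0.923) ≈ 0.180
Since p ≈ 0.180 > α = 0.05, fail to reject H0; the evidence is not statistically significant.

0.923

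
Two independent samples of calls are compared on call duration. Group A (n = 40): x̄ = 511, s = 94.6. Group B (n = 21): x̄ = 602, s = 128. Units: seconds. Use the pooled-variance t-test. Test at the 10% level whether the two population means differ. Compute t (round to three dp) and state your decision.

Let group 1 = group A, group 2 = group B. H0: μ_1 = μ_2; H1: μ_1 ≠ μ_2 (two-sample pooled-variance t-test, two-sided).
s_p² = [(40−1)·94.6² + (21−1)·128²]/(40+21−2) = 11469.4
t = (511 − 602)/√[11469.4·(1/40 + 1/21)] = -3.153
df = n₁ + n₂ − 2 = 59
Two-sided p-value ≈ 0.0025
Since p ≈ 0.0025 < α = 0.1, reject H0; the data support H1.

t = -3.153; reject H0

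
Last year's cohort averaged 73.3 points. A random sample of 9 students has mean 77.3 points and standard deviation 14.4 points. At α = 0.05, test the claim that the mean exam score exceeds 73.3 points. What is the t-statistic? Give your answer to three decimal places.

H0: μ = 73.3; H1: μ > 73.3 (one-sample t-test, right-tailed).
t = (x̄ − μ₀)/(s/√n) = (77.3 − 73.3)/(14.4/√9) = 0.833
df = n − 1 = 8
p-value = P(T ≥ 0.833) ≈ 0.2144
Since p ≈ 0.2144 > α = 0.05, fail to reject H0; the evidence is not statistically significant.

0.833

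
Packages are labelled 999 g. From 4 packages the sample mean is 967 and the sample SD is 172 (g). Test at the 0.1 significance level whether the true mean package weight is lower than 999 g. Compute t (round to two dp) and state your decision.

t = -0.37; fail to reject H0

H0: μ = 999; H1: μ < 999 (one-sample t-test, left-tailed).
t = (x̄ − μ₀)/(s/√n) = (967 − 999)/(172/√4) = -0.37
df = n − 1 = 3
p-value = P(T ≤ -0.37) ≈ 0.3673
Since p ≈ 0.3673 > α = 0.1, fail to reject H0; the evidence is not statistically significant.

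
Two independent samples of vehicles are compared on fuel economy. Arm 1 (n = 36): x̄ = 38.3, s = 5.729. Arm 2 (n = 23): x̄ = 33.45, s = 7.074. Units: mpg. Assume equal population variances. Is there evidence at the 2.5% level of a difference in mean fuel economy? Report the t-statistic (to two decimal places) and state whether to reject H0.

t = 2.89; reject H0

Let group 1 = arm 1, group 2 = arm 2. H0: μ_1 = μ_2; H1: μ_1 ≠ μ_2 (two-sample pooled-variance t-test, two-sided).
s_p² = [(36−1)·5.729² + (23−1)·7.074²]/(36+23−2) = 39.4678
t = (38.3 − 33.45)/√[39.4678·(1/36 + 1/23)] = 2.89
df = n₁ + n₂ − 2 = 57
Two-sided p-value ≈ 0.005
Since p ≈ 0.005 < α = 0.025, reject H0; the data support H1.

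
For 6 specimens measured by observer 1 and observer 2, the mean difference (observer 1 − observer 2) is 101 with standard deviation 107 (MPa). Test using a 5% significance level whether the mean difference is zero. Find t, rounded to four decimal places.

2.3121

H0: μ_d = 0; H1: μ_d ≠ 0 (paired t-test on the differences, two-sided).
t = d̄/(s_d/√n) = 101/(107/√6) = 2.3121
df = n − 1 = 5
Two-sided p-value ≈ 0.069
Since p ≈ 0.069 > α = 0.05, fail to reject H0; the data do not provide sufficient evidence against H0.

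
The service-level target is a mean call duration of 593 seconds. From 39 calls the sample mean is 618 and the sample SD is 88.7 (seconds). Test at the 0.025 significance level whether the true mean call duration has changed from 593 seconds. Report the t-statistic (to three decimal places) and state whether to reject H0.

H0: μ = 593; H1: μ ≠ 593 (one-sample t-test, two-sided).
t = (x̄ − μ₀)/(s/√n) = (618 − 593)/(88.7/√39) = 1.760
df = n − 1 = 38
Two-sided p-value ≈ 0.086
Since p ≈ 0.086 > α = 0.025, fail to reject H0; the data do not provide sufficient evidence against H0.

t = 1.760; fail to reject H0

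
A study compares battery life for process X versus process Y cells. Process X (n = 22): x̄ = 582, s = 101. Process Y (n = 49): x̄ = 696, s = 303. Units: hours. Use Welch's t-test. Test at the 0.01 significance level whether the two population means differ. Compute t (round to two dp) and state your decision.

t = -2.36; fail to reject H0

Let group 1 = process X, group 2 = process Y. H0: μ_1 = μ_2; H1: μ_1 ≠ μ_2 (Welch's two-sample t-test, two-sided).
t = (x̄_1 − x̄_2)/√(s_1²/n_1 + s_2²/n_2) = (582 − 696)/√(101²/22 + 303²/49) = -2.36
Welch–Satterthwaite df ≈ 65.52
Two-sided p-value ≈ 0.021
Since p ≈ 0.021 > α = 0.01, fail to reject H0; the data do not provide sufficient evidence against H0.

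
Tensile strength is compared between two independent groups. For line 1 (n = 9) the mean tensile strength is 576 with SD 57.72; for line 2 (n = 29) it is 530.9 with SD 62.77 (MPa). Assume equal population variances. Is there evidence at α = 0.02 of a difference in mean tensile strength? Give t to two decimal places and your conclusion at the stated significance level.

t = 1.92; fail to reject H0

Let group 1 = line 1, group 2 = line 2. H0: μ_1 = μ_2; H1: μ_1 ≠ μ_2 (two-sample pooled-variance t-test, two-sided).
s_p² = [(9−1)·57.72² + (29−1)·62.77²]/(9+29−2) = 3804.86
t = (576 − 530.9)/√[3804.86·(1/9 + 1/29)] = 1.92
df = n₁ + n₂ − 2 = 36
Two-sided p-value ≈ 0.0633
Since p ≈ 0.0633 > α = 0.02, fail to reject H0; the data do not provide sufficient evidence against H0.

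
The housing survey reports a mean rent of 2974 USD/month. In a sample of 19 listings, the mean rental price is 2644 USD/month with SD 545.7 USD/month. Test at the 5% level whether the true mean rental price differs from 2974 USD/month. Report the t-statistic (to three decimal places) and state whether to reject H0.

t = -2.636; reject H0

H0: μ = 2974; H1: μ ≠ 2974 (one-sample t-test, two-sided).
t = (x̄ − μ₀)/(s/√n) = (2644 − 2974)/(545.7/√19) = -2.636
df = n − 1 = 18
Two-sided p-value ≈ 0.0168
Since p ≈ 0.0168 < α = 0.05, reject H0; the data support H1.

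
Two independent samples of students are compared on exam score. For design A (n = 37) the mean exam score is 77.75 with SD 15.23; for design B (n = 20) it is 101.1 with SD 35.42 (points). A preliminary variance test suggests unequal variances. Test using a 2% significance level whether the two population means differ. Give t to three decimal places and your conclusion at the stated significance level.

Let group 1 = design A, group 2 = design B. H0: μ_1 = μ_2; H1: μ_1 ≠ μ_2 (Welch's two-sample t-test, two-sided).
t = (x̄_1 − x̄_2)/√(s_1²/n_1 + s_2²/n_2) = (77.75 − 101.1)/√(15.23²/37 + 35.42²/20) = -2.811
Welch–Satterthwaite df ≈ 22.87
Two-sided p-value ≈ 0.0099
Since p ≈ 0.0099 < α = 0.02, reject H0; the data support H1.

t = -2.811; reject H0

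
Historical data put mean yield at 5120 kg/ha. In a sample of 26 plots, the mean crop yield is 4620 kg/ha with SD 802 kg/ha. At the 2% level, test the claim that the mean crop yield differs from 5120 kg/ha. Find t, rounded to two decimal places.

H0: μ = 5120; H1: μ ≠ 5120 (one-sample t-test, two-sided).
t = (x̄ − μ₀)/(s/√n) = (4620 − 5120)/(802/√26) = -3.18
df = n − 1 = 25
Two-sided p-value ≈ 0.004
Since p ≈ 0.004 < α = 0.02, reject H0; the data support H1.

-3.18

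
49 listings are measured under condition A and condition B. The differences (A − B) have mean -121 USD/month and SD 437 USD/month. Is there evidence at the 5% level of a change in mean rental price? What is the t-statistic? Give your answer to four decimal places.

H0: μ_d = 0; H1: μ_d ≠ 0 (paired t-test on the differences, two-sided).
t = d̄/(s_d/√n) = -121/(437/√49) = -1.9382
df = n − 1 = 48
Two-sided p-value ≈ 0.058
Since p ≈ 0.058 > α = 0.05, fail to reject H0; the evidence is not statistically significant.

-1.9382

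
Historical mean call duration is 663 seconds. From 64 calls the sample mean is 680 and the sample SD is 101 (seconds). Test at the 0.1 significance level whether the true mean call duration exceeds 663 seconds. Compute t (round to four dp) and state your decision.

t = 1.3465; reject H0

H0: μ = 663; H1: μ > 663 (one-sample t-test, right-tailed).
t = (x̄ − μ₀)/(s/√n) = (680 − 663)/(101/√64) = 1.3465
df = n − 1 = 63
p-value = P(T ≥ 1.3465) ≈ 0.091
Since p ≈ 0.091 < α = 0.1, reject H0; the data support H1.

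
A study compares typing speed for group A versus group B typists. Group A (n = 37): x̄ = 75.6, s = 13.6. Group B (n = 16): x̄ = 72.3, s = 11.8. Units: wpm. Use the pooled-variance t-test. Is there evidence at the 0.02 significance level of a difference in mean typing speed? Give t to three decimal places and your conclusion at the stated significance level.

Let group 1 = group A, group 2 = group B. H0: μ_1 = μ_2; H1: μ_1 ≠ μ_2 (two-sample pooled-variance t-test, two-sided).
s_p² = [(37−1)·13.6² + (16−1)·11.8²]/(37+16−2) = 171.513
t = (75.6 − 72.3)/√[171.513·(1/37 + 1/16)] = 0.842
df = n₁ + n₂ − 2 = 51
Two-sided p-value ≈ 0.404
Since p ≈ 0.404 > α = 0.02, fail to reject H0; the evidence is not statistically significant.

t = 0.842; fail to reject H0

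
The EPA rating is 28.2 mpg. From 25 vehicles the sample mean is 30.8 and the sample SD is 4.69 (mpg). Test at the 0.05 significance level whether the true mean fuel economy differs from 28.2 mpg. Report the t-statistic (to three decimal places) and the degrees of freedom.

t = 2.772, df = 24

H0: μ = 28.2; H1: μ ≠ 28.2 (one-sample t-test, two-sided).
t = (x̄ − μ₀)/(s/√n) = (30.8 − 28.2)/(4.69/√25) = 2.772
df = n − 1 = 24
Two-sided p-value ≈ 0.011
Since p ≈ 0.011 < α = 0.05, reject H0; the data support H1.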